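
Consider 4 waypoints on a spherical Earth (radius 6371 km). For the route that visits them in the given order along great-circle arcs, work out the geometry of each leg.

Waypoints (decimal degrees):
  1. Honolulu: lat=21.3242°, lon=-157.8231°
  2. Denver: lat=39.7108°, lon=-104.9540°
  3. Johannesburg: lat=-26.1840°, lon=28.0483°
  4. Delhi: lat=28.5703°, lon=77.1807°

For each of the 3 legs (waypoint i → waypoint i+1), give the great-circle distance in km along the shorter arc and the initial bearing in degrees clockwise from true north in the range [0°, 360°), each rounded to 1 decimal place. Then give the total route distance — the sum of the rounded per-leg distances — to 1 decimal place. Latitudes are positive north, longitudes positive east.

Leg 1: dist=5373.4 km, bearing=55.2°
Leg 2: dist=15437.1 km, bearing=85.5°
Leg 3: dist=8035.3 km, bearing=44.2°
Total: 28845.8 km

Leg 1: φ1=0.3721775, φ2=0.6930842, Δφ=0.3209067, Δλ=0.9227399 rad; a=sin²(Δφ/2)+cosφ1·cosφ2·sin²(Δλ/2)=0.1675440690; c=2·atan2(√a, √(1-a))=0.843420517; dist=6371·c=5373.432 ≈ 5373.4 km; running total=5373.4 km
Leg 1 bearing: y=sinΔλ·cosφ2=0.61331433, x=cosφ1·sinφ2-sinφ1·cosφ2·cosΔλ=0.42630711; θ=atan2(y, x)=55.1973° ≈ 55.2°
Leg 2: φ1=0.6930842, φ2=-0.4569970, Δφ=-1.1500812, Δλ=2.3213280 rad; a=sin²(Δφ/2)+cosφ1·cosφ2·sin²(Δλ/2)=0.8763763005; c=2·atan2(√a, √(1-a))=2.423029825; dist=6371·c=15437.123 ≈ 15437.1 km; running total=20810.5 km
Leg 2 bearing: y=sinΔλ·cosφ2=0.65627881, x=cosφ1·sinφ2-sinφ1·cosφ2·cosΔλ=0.05159119; θ=atan2(y, x)=85.5051° ≈ 85.5°
Leg 3: φ1=-0.4569970, φ2=0.4986458, Δφ=0.9556428, Δλ=0.8575221 rad; a=sin²(Δφ/2)+cosφ1·cosφ2·sin²(Δλ/2)=0.3476773449; c=2·atan2(√a, √(1-a))=1.261230311; dist=6371·c=8035.298 ≈ 8035.3 km; running total=28845.8 km
Leg 3 bearing: y=sinΔλ·cosφ2=0.66413900, x=cosφ1·sinφ2-sinφ1·cosφ2·cosΔλ=0.68272295; θ=atan2(y, x)=44.2095° ≈ 44.2°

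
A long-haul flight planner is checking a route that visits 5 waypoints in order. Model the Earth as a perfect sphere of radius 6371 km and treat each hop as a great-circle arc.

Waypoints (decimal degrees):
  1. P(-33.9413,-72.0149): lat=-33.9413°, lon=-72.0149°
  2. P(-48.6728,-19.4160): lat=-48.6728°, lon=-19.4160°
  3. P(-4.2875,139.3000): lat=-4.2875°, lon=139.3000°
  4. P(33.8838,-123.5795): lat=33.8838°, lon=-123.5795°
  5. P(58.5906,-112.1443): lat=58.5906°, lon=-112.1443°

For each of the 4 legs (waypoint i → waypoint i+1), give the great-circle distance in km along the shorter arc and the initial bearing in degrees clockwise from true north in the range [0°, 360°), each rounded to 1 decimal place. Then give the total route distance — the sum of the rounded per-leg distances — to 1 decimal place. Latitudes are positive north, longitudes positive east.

Leg 1: φ1=-0.5923874, φ2=-0.8495006, Δφ=-0.2571132, Δλ=0.9180240 rad; a=sin²(Δφ/2)+cosφ1·cosφ2·sin²(Δλ/2)=0.1239793497; c=2·atan2(√a, √(1-a))=0.719642668; dist=6371·c=4584.843 ≈ 4584.8 km; running total=4584.8 km
Leg 1 bearing: y=sinΔλ·cosφ2=0.52459054, x=cosφ1·sinφ2-sinφ1·cosφ2·cosΔλ=-0.39904717; θ=atan2(y, x)=127.2596° ≈ 127.3°
Leg 2: φ1=-0.8495006, φ2=-0.0748310, Δφ=0.7746696, Δλ=2.7701168 rad; a=sin²(Δφ/2)+cosφ1·cosφ2·sin²(Δλ/2)=0.7787265003; c=2·atan2(√a, √(1-a))=2.162111052; dist=6371·c=13774.810 ≈ 13774.8 km; running total=18359.6 km
Leg 2 bearing: y=sinΔλ·cosφ2=0.36197520, x=cosφ1·sinφ2-sinφ1·cosφ2·cosΔλ=-0.74714129; θ=atan2(y, x)=154.1507° ≈ 154.2°
Leg 3: φ1=-0.0748310, φ2=0.5913839, Δφ=0.6662149, Δλ=-4.5881128 rad; a=sin²(Δφ/2)+cosφ1·cosφ2·sin²(Δλ/2)=0.5721485626; c=2·atan2(√a, √(1-a))=1.715598954; dist=6371·c=10930.081 ≈ 10930.1 km; running total=29289.7 km
Leg 3 bearing: y=sinΔλ·cosφ2=0.82376739, x=cosφ1·sinφ2-sinφ1·cosφ2·cosΔλ=0.54825690; θ=atan2(y, x)=56.3543° ≈ 56.4°
Leg 4: φ1=0.5913839, φ2=1.0225989, Δφ=0.4312150, Δλ=0.1995819 rad; a=sin²(Δφ/2)+cosφ1·cosφ2·sin²(Δλ/2)=0.0500647865; c=2·atan2(√a, √(1-a))=0.451323982; dist=6371·c=2875.385 ≈ 2875.4 km; running total=32165.1 km
Leg 4 bearing: y=sinΔλ·cosφ2=0.10332289, x=cosφ1·sinφ2-sinφ1·cosφ2·cosΔλ=0.42374237; θ=atan2(y, x)=13.7033° ≈ 13.7°

Leg 1: dist=4584.8 km, bearing=127.3°
Leg 2: dist=13774.8 km, bearing=154.2°
Leg 3: dist=10930.1 km, bearing=56.4°
Leg 4: dist=2875.4 km, bearing=13.7°
Total: 32165.1 km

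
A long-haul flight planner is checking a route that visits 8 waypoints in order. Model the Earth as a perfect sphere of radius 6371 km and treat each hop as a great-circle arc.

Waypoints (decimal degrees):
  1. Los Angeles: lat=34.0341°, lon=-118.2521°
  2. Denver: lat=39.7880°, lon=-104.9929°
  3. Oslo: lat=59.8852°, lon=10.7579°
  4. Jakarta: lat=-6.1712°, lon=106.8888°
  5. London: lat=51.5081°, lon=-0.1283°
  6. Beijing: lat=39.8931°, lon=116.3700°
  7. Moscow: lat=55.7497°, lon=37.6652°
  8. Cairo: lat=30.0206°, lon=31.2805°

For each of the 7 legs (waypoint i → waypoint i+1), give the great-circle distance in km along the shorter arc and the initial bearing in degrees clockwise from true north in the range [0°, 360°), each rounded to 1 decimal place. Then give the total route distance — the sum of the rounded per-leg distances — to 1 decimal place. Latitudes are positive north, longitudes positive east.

Leg 1: φ1=0.5940071, φ2=0.6944316, Δφ=0.1004245, Δλ=0.2314167 rad; a=sin²(Δφ/2)+cosφ1·cosφ2·sin²(Δλ/2)=0.0110068005; c=2·atan2(√a, √(1-a))=0.210213439; dist=6371·c=1339.270 ≈ 1339.3 km; running total=1339.3 km
Leg 1 bearing: y=sinΔλ·cosφ2=0.17624171, x=cosφ1·sinφ2-sinφ1·cosφ2·cosΔλ=0.11172047; θ=atan2(y, x)=57.6292° ≈ 57.6°
Leg 2: φ1=0.6944316, φ2=1.0451939, Δφ=0.3507623, Δλ=2.0202326 rad; a=sin²(Δφ/2)+cosφ1·cosφ2·sin²(Δλ/2)=0.3069658984; c=2·atan2(√a, √(1-a))=1.174430803; dist=6371·c=7482.299 ≈ 7482.3 km; running total=8821.6 km
Leg 2 bearing: y=sinΔλ·cosφ2=0.45190806, x=cosφ1·sinφ2-sinφ1·cosφ2·cosΔλ=0.80419553; θ=atan2(y, x)=29.3333° ≈ 29.3°
Leg 3: φ1=1.0451939, φ2=-0.1077078, Δφ=-1.1529017, Δλ=1.6778007 rad; a=sin²(Δφ/2)+cosφ1·cosφ2·sin²(Δλ/2)=0.5731321864; c=2·atan2(√a, √(1-a))=1.717587297; dist=6371·c=10942.749 ≈ 10942.7 km; running total=19764.3 km
Leg 3 bearing: y=sinΔλ·cosφ2=0.98851876, x=cosφ1·sinφ2-sinφ1·cosφ2·cosΔλ=0.03791300; θ=atan2(y, x)=87.8036° ≈ 87.8°
Leg 4: φ1=-0.1077078, φ2=0.8989859, Δφ=1.0066937, Δλ=-1.8678008 rad; a=sin²(Δφ/2)+cosφ1·cosφ2·sin²(Δλ/2)=0.6326174758; c=2·atan2(√a, √(1-a))=1.839243920; dist=6371·c=11717.823 ≈ 11717.8 km; running total=31482.1 km
Leg 4 bearing: y=sinΔλ·cosφ2=-0.59515356, x=cosφ1·sinφ2-sinφ1·cosφ2·cosΔλ=0.75857937; θ=atan2(y, x)=-38.1164° <0 so +360° → 321.8836° ≈ 321.9°
Leg 5: φ1=0.8989859, φ2=0.6962659, Δφ=-0.2027200, Δλ=2.0332789 rad; a=sin²(Δφ/2)+cosφ1·cosφ2·sin²(Δλ/2)=0.3555372134; c=2·atan2(√a, √(1-a))=1.277691970; dist=6371·c=8140.176 ≈ 8140.2 km; running total=39622.3 km
Leg 5 bearing: y=sinΔλ·cosφ2=0.68664174, x=cosφ1·sinφ2-sinφ1·cosφ2·cosΔλ=0.66711703; θ=atan2(y, x)=45.8263° ≈ 45.8°
Leg 6: φ1=0.6962659, φ2=0.9730158, Δφ=0.2767499, Δλ=-1.3736579 rad; a=sin²(Δφ/2)+cosφ1·cosφ2·sin²(Δλ/2)=0.1926431604; c=2·atan2(√a, √(1-a))=0.908773417; dist=6371·c=5789.795 ≈ 5789.8 km; running total=45412.1 km
Leg 6 bearing: y=sinΔλ·cosφ2=-0.55190824, x=cosφ1·sinφ2-sinφ1·cosφ2·cosΔλ=0.56349302; θ=atan2(y, x)=-44.4049° <0 so +360° → 315.5951° ≈ 315.6°
Leg 7: φ1=0.9730158, φ2=0.5239583, Δφ=-0.4490575, Δλ=-0.1114340 rad; a=sin²(Δφ/2)+cosφ1·cosφ2·sin²(Δλ/2)=0.0510828941; c=2·atan2(√a, √(1-a))=0.455970262; dist=6371·c=2904.987 ≈ 2905.0 km; running total=48317.1 km
Leg 7 bearing: y=sinΔλ·cosφ2=-0.09628511, x=cosφ1·sinφ2-sinφ1·cosφ2·cosΔλ=-0.42967768; θ=atan2(y, x)=-167.3694° <0 so +360° → 192.6306° ≈ 192.6°

Leg 1: dist=1339.3 km, bearing=57.6°
Leg 2: dist=7482.3 km, bearing=29.3°
Leg 3: dist=10942.7 km, bearing=87.8°
Leg 4: dist=11717.8 km, bearing=321.9°
Leg 5: dist=8140.2 km, bearing=45.8°
Leg 6: dist=5789.8 km, bearing=315.6°
Leg 7: dist=2905.0 km, bearing=192.6°
Total: 48317.1 km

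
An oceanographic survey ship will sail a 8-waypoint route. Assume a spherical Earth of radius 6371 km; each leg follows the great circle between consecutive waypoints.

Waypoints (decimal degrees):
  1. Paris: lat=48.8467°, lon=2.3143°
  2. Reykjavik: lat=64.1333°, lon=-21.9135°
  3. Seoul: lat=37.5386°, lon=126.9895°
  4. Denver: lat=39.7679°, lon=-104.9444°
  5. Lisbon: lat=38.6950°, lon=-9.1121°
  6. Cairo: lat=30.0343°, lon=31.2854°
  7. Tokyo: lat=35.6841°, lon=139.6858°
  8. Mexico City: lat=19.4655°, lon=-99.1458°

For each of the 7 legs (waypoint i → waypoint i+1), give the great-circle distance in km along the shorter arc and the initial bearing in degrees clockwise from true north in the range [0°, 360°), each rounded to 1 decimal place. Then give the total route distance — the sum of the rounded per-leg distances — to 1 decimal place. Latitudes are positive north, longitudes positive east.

Leg 1: dist=2230.6 km, bearing=328.5°
Leg 2: dist=8384.4 km, bearing=25.0°
Leg 3: dist=9918.6 km, bearing=37.2°
Leg 4: dist=7804.5 km, bearing=55.6°
Leg 5: dist=3798.2 km, bearing=92.2°
Leg 6: dist=9561.2 km, bearing=50.6°
Leg 7: dist=11303.2 km, bearing=55.5°
Total: 53000.7 km

Leg 1: φ1=0.8525357, φ2=1.1193372, Δφ=0.2668015, Δλ=-0.4228549 rad; a=sin²(Δφ/2)+cosφ1·cosφ2·sin²(Δλ/2)=0.0303343767; c=2·atan2(√a, √(1-a))=0.350120909; dist=6371·c=2230.620 ≈ 2230.6 km; running total=2230.6 km
Leg 1 bearing: y=sinΔλ·cosφ2=-0.17903383, x=cosφ1·sinφ2-sinφ1·cosφ2·cosΔλ=0.29258110; θ=atan2(y, x)=-31.4630° <0 so +360° → 328.5370° ≈ 328.5°
Leg 2: φ1=1.1193372, φ2=0.6551722, Δφ=-0.4641651, Δλ=2.5988476 rad; a=sin²(Δφ/2)+cosφ1·cosφ2·sin²(Δλ/2)=0.3739893738; c=2·atan2(√a, √(1-a))=1.316027967; dist=6371·c=8384.414 ≈ 8384.4 km; running total=10615.0 km
Leg 2 bearing: y=sinΔλ·cosφ2=0.40954596, x=cosφ1·sinφ2-sinφ1·cosφ2·cosΔλ=0.87678811; θ=atan2(y, x)=25.0372° ≈ 25.0°
Leg 3: φ1=0.6551722, φ2=0.6940808, Δφ=0.0389086, Δλ=-4.0480102 rad; a=sin²(Δφ/2)+cosφ1·cosφ2·sin²(Δλ/2)=0.4930195665; c=2·atan2(√a, √(1-a))=1.556835006; dist=6371·c=9918.596 ≈ 9918.6 km; running total=20533.6 km
Leg 3 bearing: y=sinΔλ·cosφ2=0.60515184, x=cosφ1·sinφ2-sinφ1·cosφ2·cosΔλ=0.79598765; θ=atan2(y, x)=37.2440° ≈ 37.2°
Leg 4: φ1=0.6940808, φ2=0.6753552, Δφ=-0.0187256, Δλ=1.6725892 rad; a=sin²(Δφ/2)+cosφ1·cosφ2·sin²(Δλ/2)=0.3305251809; c=2·atan2(√a, √(1-a))=1.224996105; dist=6371·c=7804.450 ≈ 7804.5 km; running total=28338.1 km
Leg 4 bearing: y=sinΔλ·cosφ2=0.77644485, x=cosφ1·sinφ2-sinφ1·cosφ2·cosΔλ=0.53126880; θ=atan2(y, x)=55.6188° ≈ 55.6°
Leg 5: φ1=0.6753552, φ2=0.5241974, Δφ=-0.1511577, Δλ=0.7050694 rad; a=sin²(Δφ/2)+cosφ1·cosφ2·sin²(Δλ/2)=0.0862543650; c=2·atan2(√a, √(1-a))=0.596171544; dist=6371·c=3798.209 ≈ 3798.2 km; running total=32136.3 km
Leg 5 bearing: y=sinΔλ·cosφ2=0.56106543, x=cosφ1·sinφ2-sinφ1·cosφ2·cosΔλ=-0.02153549; θ=atan2(y, x)=92.1981° ≈ 92.2°
Leg 6: φ1=0.5241974, φ2=0.6228050, Δφ=0.0986076, Δλ=1.8919439 rad; a=sin²(Δφ/2)+cosφ1·cosφ2·sin²(Δλ/2)=0.4650015386; c=2·atan2(√a, √(1-a))=1.500742118; dist=6371·c=9561.228 ≈ 9561.2 km; running total=41697.5 km
Leg 6 bearing: y=sinΔλ·cosφ2=0.77071842, x=cosφ1·sinφ2-sinφ1·cosφ2·cosΔλ=0.63331947; θ=atan2(y, x)=50.5892° ≈ 50.6°
Leg 7: φ1=0.6228050, φ2=0.3397371, Δφ=-0.2830680, Δλ=-4.1683978 rad; a=sin²(Δφ/2)+cosφ1·cosφ2·sin²(Δλ/2)=0.6009850392; c=2·atan2(√a, √(1-a))=1.774165365; dist=6371·c=11303.208 ≈ 11303.2 km; running total=53000.7 km
Leg 7 bearing: y=sinΔλ·cosφ2=0.80674287, x=cosφ1·sinφ2-sinφ1·cosφ2·cosΔλ=0.55531435; θ=atan2(y, x)=55.4588° ≈ 55.5°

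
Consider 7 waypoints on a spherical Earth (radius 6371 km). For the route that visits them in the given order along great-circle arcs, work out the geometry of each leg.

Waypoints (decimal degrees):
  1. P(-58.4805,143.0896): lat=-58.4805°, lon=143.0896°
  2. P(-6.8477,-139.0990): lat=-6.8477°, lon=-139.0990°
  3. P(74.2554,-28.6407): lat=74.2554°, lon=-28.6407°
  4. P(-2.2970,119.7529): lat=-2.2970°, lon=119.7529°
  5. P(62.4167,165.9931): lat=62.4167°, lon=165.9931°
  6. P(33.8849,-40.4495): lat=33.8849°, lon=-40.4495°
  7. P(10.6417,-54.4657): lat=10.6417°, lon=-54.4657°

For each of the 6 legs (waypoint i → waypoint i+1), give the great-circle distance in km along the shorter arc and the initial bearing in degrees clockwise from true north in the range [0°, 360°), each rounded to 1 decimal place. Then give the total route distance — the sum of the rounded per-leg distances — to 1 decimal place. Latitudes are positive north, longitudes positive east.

Leg 1: φ1=-1.0206773, φ2=-0.1195149, Δφ=0.9011624, Δλ=-4.9251202 rad; a=sin²(Δφ/2)+cosφ1·cosφ2·sin²(Δλ/2)=0.3943856140; c=2·atan2(√a, √(1-a))=1.357964400; dist=6371·c=8651.591 ≈ 8651.6 km; running total=8651.6 km
Leg 1 bearing: y=sinΔλ·cosφ2=0.97048531, x=cosφ1·sinφ2-sinφ1·cosφ2·cosΔλ=0.11636435; θ=atan2(y, x)=83.1627° ≈ 83.2°
Leg 2: φ1=-0.1195149, φ2=1.2960012, Δφ=1.4155161, Δλ=1.9278610 rad; a=sin²(Δφ/2)+cosφ1·cosφ2·sin²(Δλ/2)=0.6044621367; c=2·atan2(√a, √(1-a))=1.781271155; dist=6371·c=11348.479 ≈ 11348.5 km; running total=20000.1 km
Leg 2 bearing: y=sinΔλ·cosφ2=0.25423485, x=cosφ1·sinφ2-sinφ1·cosφ2·cosΔλ=0.94430678; θ=atan2(y, x)=15.0684° ≈ 15.1°
Leg 3: φ1=1.2960012, φ2=-0.0400902, Δφ=-1.3360914, Δλ=2.5899569 rad; a=sin²(Δφ/2)+cosφ1·cosφ2·sin²(Δλ/2)=0.6347450168; c=2·atan2(√a, √(1-a))=1.843659761; dist=6371·c=11745.956 ≈ 11746.0 km; running total=31746.1 km
Leg 3 bearing: y=sinΔλ·cosφ2=0.52365994, x=cosφ1·sinφ2-sinφ1·cosφ2·cosΔλ=0.80818029; θ=atan2(y, x)=32.9412° ≈ 32.9°
Leg 4: φ1=-0.0400902, φ2=1.0893769, Δφ=1.1294671, Δλ=0.8070437 rad; a=sin²(Δφ/2)+cosφ1·cosφ2·sin²(Δλ/2)=0.3577637400; c=2·atan2(√a, √(1-a))=1.282340156; dist=6371·c=8169.789 ≈ 8169.8 km; running total=39915.9 km
Leg 4 bearing: y=sinΔλ·cosφ2=0.33442699, x=cosφ1·sinφ2-sinφ1·cosφ2·cosΔλ=0.89846201; θ=atan2(y, x)=20.4164° ≈ 20.4°
Leg 5: φ1=1.0893769, φ2=0.5914031, Δφ=-0.4979739, Δλ=-3.6031031 rad; a=sin²(Δφ/2)+cosφ1·cosφ2·sin²(Δλ/2)=0.4250114388; c=2·atan2(√a, √(1-a))=1.420251193; dist=6371·c=9048.420 ≈ 9048.4 km; running total=48964.3 km
Leg 5 bearing: y=sinΔλ·cosφ2=0.36967077, x=cosφ1·sinφ2-sinφ1·cosφ2·cosΔλ=0.91697895; θ=atan2(y, x)=21.9563° ≈ 22.0°
Leg 6: φ1=0.5914031, φ2=0.1857327, Δφ=-0.4056704, Δλ=-0.2446288 rad; a=sin²(Δφ/2)+cosφ1·cosφ2·sin²(Δλ/2)=0.0527264772; c=2·atan2(√a, √(1-a))=0.463379534; dist=6371·c=2952.191 ≈ 2952.2 km; running total=51916.5 km
Leg 6 bearing: y=sinΔλ·cosφ2=-0.23803075, x=cosφ1·sinφ2-sinφ1·cosφ2·cosΔλ=-0.37832122; θ=atan2(y, x)=-147.8229° <0 so +360° → 212.1771° ≈ 212.2°

Leg 1: dist=8651.6 km, bearing=83.2°
Leg 2: dist=11348.5 km, bearing=15.1°
Leg 3: dist=11746.0 km, bearing=32.9°
Leg 4: dist=8169.8 km, bearing=20.4°
Leg 5: dist=9048.4 km, bearing=22.0°
Leg 6: dist=2952.2 km, bearing=212.2°
Total: 51916.5 km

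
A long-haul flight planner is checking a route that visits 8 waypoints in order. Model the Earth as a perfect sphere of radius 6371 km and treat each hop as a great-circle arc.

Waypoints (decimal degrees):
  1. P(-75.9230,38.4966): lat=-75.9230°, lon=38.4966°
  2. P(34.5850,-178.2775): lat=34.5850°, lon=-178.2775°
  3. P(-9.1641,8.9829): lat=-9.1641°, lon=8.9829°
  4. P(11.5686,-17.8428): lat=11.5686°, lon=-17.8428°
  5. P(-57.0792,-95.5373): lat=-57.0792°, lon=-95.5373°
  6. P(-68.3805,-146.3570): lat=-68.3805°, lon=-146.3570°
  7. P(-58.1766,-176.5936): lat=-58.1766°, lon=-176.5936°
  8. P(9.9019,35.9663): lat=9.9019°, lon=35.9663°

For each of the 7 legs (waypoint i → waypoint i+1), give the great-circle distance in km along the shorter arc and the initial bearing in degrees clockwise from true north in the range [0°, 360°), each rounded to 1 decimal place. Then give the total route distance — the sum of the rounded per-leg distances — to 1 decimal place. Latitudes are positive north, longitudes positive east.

Leg 1: dist=15046.3 km, bearing=135.5°
Leg 2: dist=17093.2 km, bearing=343.6°
Leg 3: dist=3756.4 km, bearing=307.3°
Leg 4: dist=10357.3 km, bearing=212.1°
Leg 5: dist=2771.3 km, bearing=222.7°
Leg 6: dist=1858.5 km, bearing=292.6°
Leg 7: dist=13980.2 km, bearing=220.8°
Total: 64863.2 km

Leg 1: φ1=-1.3251063, φ2=0.6036221, Δφ=1.9287284, Δλ=-3.7834218 rad; a=sin²(Δφ/2)+cosφ1·cosφ2·sin²(Δλ/2)=0.8554890449; c=2·atan2(√a, √(1-a))=2.361684445; dist=6371·c=15046.292 ≈ 15046.3 km; running total=15046.3 km
Leg 1 bearing: y=sinΔλ·cosφ2=0.49286910, x=cosφ1·sinφ2-sinφ1·cosφ2·cosΔλ=-0.50158769; θ=atan2(y, x)=135.5023° ≈ 135.5°
Leg 2: φ1=0.6036221, φ2=-0.1599437, Δφ=-0.7635658, Δλ=3.2683105 rad; a=sin²(Δφ/2)+cosφ1·cosφ2·sin²(Δλ/2)=0.9483309728; c=2·atan2(√a, √(1-a))=2.682967352; dist=6371·c=17093.185 ≈ 17093.2 km; running total=32139.5 km
Leg 2 bearing: y=sinΔλ·cosφ2=-0.12476596, x=cosφ1·sinφ2-sinφ1·cosφ2·cosΔλ=0.42477148; θ=atan2(y, x)=-16.3688° <0 so +360° → 343.6312° ≈ 343.6°
Leg 3: φ1=-0.1599437, φ2=0.2019102, Δφ=0.3618539, Δλ=-0.4681968 rad; a=sin²(Δφ/2)+cosφ1·cosφ2·sin²(Δλ/2)=0.0844212432; c=2·atan2(√a, √(1-a))=0.589610149; dist=6371·c=3756.406 ≈ 3756.4 km; running total=35895.9 km
Leg 3 bearing: y=sinΔλ·cosφ2=-0.44211029, x=cosφ1·sinφ2-sinφ1·cosφ2·cosΔλ=0.33721755; θ=atan2(y, x)=-52.6656° <0 so +360° → 307.3344° ≈ 307.3°
Leg 4: φ1=0.2019102, φ2=-0.9962200, Δφ=-1.1981301, Δλ=-1.3560248 rad; a=sin²(Δφ/2)+cosφ1·cosφ2·sin²(Δλ/2)=0.5274315784; c=2·atan2(√a, √(1-a))=1.625687044; dist=6371·c=10357.252 ≈ 10357.3 km; running total=46253.2 km
Leg 4 bearing: y=sinΔλ·cosφ2=-0.53099285, x=cosφ1·sinφ2-sinφ1·cosφ2·cosΔλ=-0.84559838; θ=atan2(y, x)=-147.8733° <0 so +360° → 212.1267° ≈ 212.1°
Leg 5: φ1=-0.9962200, φ2=-1.1934649, Δφ=-0.1972449, Δλ=-0.8869711 rad; a=sin²(Δφ/2)+cosφ1·cosφ2·sin²(Δλ/2)=0.0465628027; c=2·atan2(√a, √(1-a))=0.434989672; dist=6371·c=2771.319 ≈ 2771.3 km; running total=49024.5 km
Leg 5 bearing: y=sinΔλ·cosφ2=-0.28560135, x=cosφ1·sinφ2-sinφ1·cosφ2·cosΔλ=-0.30985594; θ=atan2(y, x)=-137.3325° <0 so +360° → 222.6675° ≈ 222.7°
Leg 6: φ1=-1.1934649, φ2=-1.0153732, Δφ=0.1780917, Δλ=-0.5277282 rad; a=sin²(Δφ/2)+cosφ1·cosφ2·sin²(Δλ/2)=0.0211237987; c=2·atan2(√a, √(1-a))=0.291713803; dist=6371·c=1858.509 ≈ 1858.5 km; running total=50883.0 km
Leg 6 bearing: y=sinΔλ·cosφ2=-0.26553492, x=cosφ1·sinφ2-sinφ1·cosφ2·cosΔλ=0.11046059; θ=atan2(y, x)=-67.4130° <0 so +360° → 292.5870° ≈ 292.6°
Leg 7: φ1=-1.0153732, φ2=0.1728208, Δφ=1.1881940, Δλ=3.7098701 rad; a=sin²(Δφ/2)+cosφ1·cosφ2·sin²(Δλ/2)=0.7919589823; c=2·atan2(√a, √(1-a))=2.194342881; dist=6371·c=13980.158 ≈ 13980.2 km; running total=64863.2 km
Leg 7 bearing: y=sinΔλ·cosφ2=-0.53016409, x=cosφ1·sinφ2-sinφ1·cosφ2·cosΔλ=-0.61478927; θ=atan2(y, x)=-139.2271° <0 so +360° → 220.7729° ≈ 220.8°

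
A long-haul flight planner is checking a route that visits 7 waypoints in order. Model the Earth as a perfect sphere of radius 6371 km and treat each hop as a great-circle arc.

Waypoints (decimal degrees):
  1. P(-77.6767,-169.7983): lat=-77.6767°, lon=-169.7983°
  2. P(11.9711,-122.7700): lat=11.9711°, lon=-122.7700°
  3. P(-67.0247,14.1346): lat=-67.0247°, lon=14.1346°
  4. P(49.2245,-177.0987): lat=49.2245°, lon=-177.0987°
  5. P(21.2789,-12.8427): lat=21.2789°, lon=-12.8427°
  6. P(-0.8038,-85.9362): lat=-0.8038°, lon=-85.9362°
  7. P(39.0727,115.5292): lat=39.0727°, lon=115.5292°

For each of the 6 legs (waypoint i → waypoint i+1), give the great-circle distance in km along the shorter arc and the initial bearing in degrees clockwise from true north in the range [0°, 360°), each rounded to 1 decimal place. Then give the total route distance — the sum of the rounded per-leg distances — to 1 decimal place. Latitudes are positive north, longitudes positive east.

Leg 1: φ1=-1.3557142, φ2=0.2089351, Δφ=1.5646493, Δλ=0.8207987 rad; a=sin²(Δφ/2)+cosφ1·cosφ2·sin²(Δλ/2)=0.5301613819; c=2·atan2(√a, √(1-a))=1.631155735; dist=6371·c=10392.093 ≈ 10392.1 km; running total=10392.1 km
Leg 1 bearing: y=sinΔλ·cosφ2=0.71577792, x=cosφ1·sinφ2-sinφ1·cosφ2·cosΔλ=0.69571771; θ=atan2(y, x)=45.8142° ≈ 45.8°
Leg 2: φ1=0.2089351, φ2=-1.1698017, Δφ=-1.3787368, Δλ=2.3894360 rad; a=sin²(Δφ/2)+cosφ1·cosφ2·sin²(Δλ/2)=0.7348972605; c=2·atan2(√a, √(1-a))=2.059854326; dist=6371·c=13123.332 ≈ 13123.3 km; running total=23515.4 km
Leg 2 bearing: y=sinΔλ·cosφ2=0.26668228, x=cosφ1·sinφ2-sinφ1·cosφ2·cosΔλ=-0.84153055; θ=atan2(y, x)=162.4165° ≈ 162.4°
Leg 3: φ1=-1.1698017, φ2=0.8591296, Δφ=2.0289313, Δλ=-3.3376507 rad; a=sin²(Δφ/2)+cosφ1·cosφ2·sin²(Δλ/2)=0.9736222389; c=2·atan2(√a, √(1-a))=2.815322771; dist=6371·c=17936.421 ≈ 17936.4 km; running total=41451.8 km
Leg 3 bearing: y=sinΔλ·cosφ2=0.12722617, x=cosφ1·sinφ2-sinφ1·cosφ2·cosΔλ=-0.29417920; θ=atan2(y, x)=156.6126° ≈ 156.6°
Leg 4: φ1=0.8591296, φ2=0.3713869, Δφ=-0.4877427, Δλ=2.8668080 rad; a=sin²(Δφ/2)+cosφ1·cosφ2·sin²(Δλ/2)=0.6554597638; c=2·atan2(√a, √(1-a))=1.886956686; dist=6371·c=12021.801 ≈ 12021.8 km; running total=53473.6 km
Leg 4 bearing: y=sinΔλ·cosφ2=0.25284106, x=cosφ1·sinφ2-sinφ1·cosφ2·cosΔλ=0.91618800; θ=atan2(y, x)=15.4279° ≈ 15.4°
Leg 5: φ1=0.3713869, φ2=-0.0140290, Δφ=-0.3854158, Δλ=-1.2757222 rad; a=sin²(Δφ/2)+cosφ1·cosφ2·sin²(Δλ/2)=0.3670665113; c=2·atan2(√a, √(1-a))=1.301693171; dist=6371·c=8293.087 ≈ 8293.1 km; running total=61766.7 km
Leg 5 bearing: y=sinΔλ·cosφ2=-0.95668645, x=cosφ1·sinφ2-sinφ1·cosφ2·cosΔλ=-0.11859929; θ=atan2(y, x)=-97.0668° <0 so +360° → 262.9332° ≈ 262.9°
Leg 6: φ1=-0.0140290, φ2=0.6819473, Δφ=0.6959762, Δλ=3.5162346 rad; a=sin²(Δφ/2)+cosφ1·cosφ2·sin²(Δλ/2)=0.8656347805; c=2·atan2(√a, √(1-a))=2.390977710; dist=6371·c=15232.919 ≈ 15232.9 km; running total=76999.6 km
Leg 6 bearing: y=sinΔλ·cosφ2=-0.28409581, x=cosφ1·sinφ2-sinφ1·cosφ2·cosΔλ=0.62010838; θ=atan2(y, x)=-24.6144° <0 so +360° → 335.3856° ≈ 335.4°

Leg 1: dist=10392.1 km, bearing=45.8°
Leg 2: dist=13123.3 km, bearing=162.4°
Leg 3: dist=17936.4 km, bearing=156.6°
Leg 4: dist=12021.8 km, bearing=15.4°
Leg 5: dist=8293.1 km, bearing=262.9°
Leg 6: dist=15232.9 km, bearing=335.4°
Total: 76999.6 km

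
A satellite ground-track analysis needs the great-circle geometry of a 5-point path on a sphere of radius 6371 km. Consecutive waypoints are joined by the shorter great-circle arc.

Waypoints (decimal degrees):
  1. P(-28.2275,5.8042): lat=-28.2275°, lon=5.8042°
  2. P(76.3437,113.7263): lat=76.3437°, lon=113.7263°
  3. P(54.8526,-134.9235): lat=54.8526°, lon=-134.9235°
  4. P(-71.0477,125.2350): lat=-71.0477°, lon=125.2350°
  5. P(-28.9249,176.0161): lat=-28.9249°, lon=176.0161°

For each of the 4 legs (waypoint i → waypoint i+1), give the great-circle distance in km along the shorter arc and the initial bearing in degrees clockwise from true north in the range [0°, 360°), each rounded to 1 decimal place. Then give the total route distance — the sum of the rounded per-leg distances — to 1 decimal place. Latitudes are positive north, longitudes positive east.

Leg 1: dist=13518.5 km, bearing=15.3°
Leg 2: dist=4651.8 km, bearing=53.5°
Leg 3: dist=15972.0 km, bearing=212.7°
Leg 4: dist=5606.2 km, bearing=61.6°
Total: 39748.5 km

Leg 1: φ1=-0.4926628, φ2=1.3324489, Δφ=1.8251117, Δλ=1.8835960 rad; a=sin²(Δφ/2)+cosφ1·cosφ2·sin²(Δλ/2)=0.7618075183; c=2·atan2(√a, √(1-a))=2.121884996; dist=6371·c=13518.529 ≈ 13518.5 km; running total=13518.5 km
Leg 1 bearing: y=sinΔλ·cosφ2=0.22464064, x=cosφ1·sinφ2-sinφ1·cosφ2·cosΔλ=0.82180525; θ=atan2(y, x)=15.2883° ≈ 15.3°
Leg 2: φ1=1.3324489, φ2=0.9573585, Δφ=-0.3750905, Δλ=-4.3397577 rad; a=sin²(Δφ/2)+cosφ1·cosφ2·sin²(Δλ/2)=0.1274626001; c=2·atan2(√a, √(1-a))=0.730149346; dist=6371·c=4651.781 ≈ 4651.8 km; running total=18170.3 km
Leg 2 bearing: y=sinΔλ·cosφ2=0.53617435, x=cosφ1·sinφ2-sinφ1·cosφ2·cosΔλ=0.39671225; θ=atan2(y, x)=53.5025° ≈ 53.5°
Leg 3: φ1=0.9573585, φ2=-1.2400163, Δφ=-2.1973748, Δλ=4.5406224 rad; a=sin²(Δφ/2)+cosφ1·cosφ2·sin²(Δλ/2)=0.9026523304; c=2·atan2(√a, √(1-a))=2.506985498; dist=6371·c=15972.005 ≈ 15972.0 km; running total=34142.3 km
Leg 3 bearing: y=sinΔλ·cosφ2=-0.32000152, x=cosφ1·sinφ2-sinφ1·cosφ2·cosΔλ=-0.49908259; θ=atan2(y, x)=-147.3328° <0 so +360° → 212.6672° ≈ 212.7°
Leg 4: φ1=-1.2400163, φ2=-0.5048347, Δφ=0.7351816, Δλ=0.8862974 rad; a=sin²(Δφ/2)+cosφ1·cosφ2·sin²(Δλ/2)=0.1814099337; c=2·atan2(√a, √(1-a))=0.879962388; dist=6371·c=5606.240 ≈ 5606.2 km; running total=39748.5 km
Leg 4 bearing: y=sinΔλ·cosφ2=0.67809107, x=cosφ1·sinφ2-sinφ1·cosφ2·cosΔλ=0.36632496; θ=atan2(y, x)=61.6208° ≈ 61.6°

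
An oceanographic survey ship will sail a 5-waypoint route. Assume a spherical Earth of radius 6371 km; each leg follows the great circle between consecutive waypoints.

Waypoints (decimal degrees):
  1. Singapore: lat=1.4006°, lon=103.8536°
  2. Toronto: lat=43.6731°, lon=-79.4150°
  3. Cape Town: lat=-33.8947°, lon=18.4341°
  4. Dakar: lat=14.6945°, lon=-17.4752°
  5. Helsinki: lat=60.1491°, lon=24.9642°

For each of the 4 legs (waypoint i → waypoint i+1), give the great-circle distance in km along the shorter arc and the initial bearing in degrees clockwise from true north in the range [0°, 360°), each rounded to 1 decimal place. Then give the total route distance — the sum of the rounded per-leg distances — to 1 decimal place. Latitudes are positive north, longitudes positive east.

Leg 1: dist=14992.5 km, bearing=3.3°
Leg 2: dist=13103.8 km, bearing=111.6°
Leg 3: dist=6606.3 km, bearing=318.8°
Leg 4: dist=6102.1 km, bearing=24.2°
Total: 40804.7 km

Leg 1: φ1=0.0244451, φ2=0.7622394, Δφ=0.7377943, Δλ=-3.1986405 rad; a=sin²(Δφ/2)+cosφ1·cosφ2·sin²(Δλ/2)=0.8525101753; c=2·atan2(√a, √(1-a))=2.353248168; dist=6371·c=14992.544 ≈ 14992.5 km; running total=14992.5 km
Leg 1 bearing: y=sinΔλ·cosφ2=0.04123983, x=cosφ1·sinφ2-sinφ1·cosφ2·cosΔλ=0.70798699; θ=atan2(y, x)=3.3337° ≈ 3.3°
Leg 2: φ1=0.7622394, φ2=-0.5915741, Δφ=-1.3538135, Δλ=1.7077890 rad; a=sin²(Δφ/2)+cosφ1·cosφ2·sin²(Δλ/2)=0.7335421360; c=2·atan2(√a, √(1-a))=2.056786681; dist=6371·c=13103.788 ≈ 13103.8 km; running total=28096.3 km
Leg 2 bearing: y=sinΔλ·cosφ2=0.82228715, x=cosφ1·sinφ2-sinφ1·cosφ2·cosΔλ=-0.32507864; θ=atan2(y, x)=111.5706° ≈ 111.6°
Leg 3: φ1=-0.5915741, φ2=0.2564674, Δφ=0.8480415, Δλ=-0.6267355 rad; a=sin²(Δφ/2)+cosφ1·cosφ2·sin²(Δλ/2)=0.2455717262; c=2·atan2(√a, √(1-a))=1.036940340; dist=6371·c=6606.347 ≈ 6606.3 km; running total=34702.6 km
Leg 3 bearing: y=sinΔλ·cosφ2=-0.56732053, x=cosφ1·sinφ2-sinφ1·cosφ2·cosΔλ=0.64746616; θ=atan2(y, x)=-41.2254° <0 so +360° → 318.7746° ≈ 318.8°
Leg 4: φ1=0.2564674, φ2=1.0497998, Δφ=0.7933324, Δλ=0.7407073 rad; a=sin²(Δφ/2)+cosφ1·cosφ2·sin²(Δλ/2)=0.2123367950; c=2·atan2(√a, √(1-a))=0.957793163; dist=6371·c=6102.100 ≈ 6102.1 km; running total=40804.7 km
Leg 4 bearing: y=sinΔλ·cosφ2=0.33588309, x=cosφ1·sinφ2-sinφ1·cosφ2·cosΔλ=0.74577615; θ=atan2(y, x)=24.2459° ≈ 24.2°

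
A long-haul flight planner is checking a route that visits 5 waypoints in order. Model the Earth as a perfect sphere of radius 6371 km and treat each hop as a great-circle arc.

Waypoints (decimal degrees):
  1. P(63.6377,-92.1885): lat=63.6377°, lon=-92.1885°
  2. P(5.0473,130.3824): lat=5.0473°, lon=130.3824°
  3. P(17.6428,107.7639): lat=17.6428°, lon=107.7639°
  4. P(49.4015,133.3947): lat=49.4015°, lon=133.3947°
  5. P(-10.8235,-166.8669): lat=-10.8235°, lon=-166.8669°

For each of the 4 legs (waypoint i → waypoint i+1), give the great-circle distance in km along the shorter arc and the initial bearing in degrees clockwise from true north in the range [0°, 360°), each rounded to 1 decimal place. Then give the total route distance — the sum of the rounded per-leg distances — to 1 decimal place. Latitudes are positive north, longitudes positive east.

Leg 1: dist=11597.1 km, bearing=315.9°
Leg 2: dist=2830.5 km, bearing=301.5°
Leg 3: dist=4212.6 km, bearing=27.3°
Leg 4: dist=8857.5 km, bearing=120.4°
Total: 27497.7 km

Leg 1: φ1=1.1106874, φ2=0.0880920, Δφ=-1.0225954, Δλ=3.8845950 rad; a=sin²(Δφ/2)+cosφ1·cosφ2·sin²(Δλ/2)=0.6234582959; c=2·atan2(√a, √(1-a))=1.820293355; dist=6371·c=11597.089 ≈ 11597.1 km; running total=11597.1 km
Leg 1 bearing: y=sinΔλ·cosφ2=-0.67387883, x=cosφ1·sinφ2-sinφ1·cosφ2·cosΔλ=0.69636163; θ=atan2(y, x)=-44.0600° <0 so +360° → 315.9400° ≈ 315.9°
Leg 2: φ1=0.0880920, φ2=0.3079249, Δφ=0.2198329, Δλ=-0.3947673 rad; a=sin²(Δφ/2)+cosφ1·cosφ2·sin²(Δλ/2)=0.0485390639; c=2·atan2(√a, √(1-a))=0.444276484; dist=6371·c=2830.485 ≈ 2830.5 km; running total=14427.6 km
Leg 2 bearing: y=sinΔλ·cosφ2=-0.36650386, x=cosφ1·sinφ2-sinφ1·cosφ2·cosΔλ=0.22451506; θ=atan2(y, x)=-58.5090° <0 so +360° → 301.4910° ≈ 301.5°
Leg 3: φ1=0.3079249, φ2=0.8622188, Δφ=0.5542939, Δλ=0.4473418 rad; a=sin²(Δφ/2)+cosφ1·cosφ2·sin²(Δλ/2)=0.1053749788; c=2·atan2(√a, √(1-a))=0.661209576; dist=6371·c=4212.566 ≈ 4212.6 km; running total=18640.2 km
Leg 3 bearing: y=sinΔλ·cosφ2=0.28149711, x=cosφ1·sinφ2-sinφ1·cosφ2·cosΔλ=0.54575063; θ=atan2(y, x)=27.2846° ≈ 27.3°
Leg 4: φ1=0.8622188, φ2=-0.1889057, Δφ=-1.0511245, Δλ=-5.2405535 rad; a=sin²(Δφ/2)+cosφ1·cosφ2·sin²(Δλ/2)=0.4102347555; c=2·atan2(√a, √(1-a))=1.390287162; dist=6371·c=8857.520 ≈ 8857.5 km; running total=27497.7 km
Leg 4 bearing: y=sinΔλ·cosφ2=0.84836795, x=cosφ1·sinφ2-sinφ1·cosφ2·cosΔλ=-0.49803678; θ=atan2(y, x)=120.4152° ≈ 120.4°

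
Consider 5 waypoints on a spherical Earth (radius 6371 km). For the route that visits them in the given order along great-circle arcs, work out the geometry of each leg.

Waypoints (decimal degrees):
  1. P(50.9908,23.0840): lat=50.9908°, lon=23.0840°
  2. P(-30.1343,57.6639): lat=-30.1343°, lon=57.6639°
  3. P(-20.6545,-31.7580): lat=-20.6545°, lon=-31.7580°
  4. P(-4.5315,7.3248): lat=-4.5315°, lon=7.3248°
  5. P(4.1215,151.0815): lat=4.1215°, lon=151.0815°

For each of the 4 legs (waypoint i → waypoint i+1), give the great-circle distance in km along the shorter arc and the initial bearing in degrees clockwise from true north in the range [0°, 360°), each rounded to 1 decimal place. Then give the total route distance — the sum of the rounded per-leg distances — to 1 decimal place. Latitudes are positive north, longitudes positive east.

Leg 1: dist=9637.1 km, bearing=150.5°
Leg 2: dist=8820.5 km, bearing=252.2°
Leg 3: dist=4585.8 km, bearing=72.4°
Leg 4: dist=15996.6 km, bearing=89.2°
Total: 39040.0 km

Leg 1: φ1=0.8899573, φ2=-0.5259428, Δφ=-1.4159001, Δλ=0.6035331 rad; a=sin²(Δφ/2)+cosφ1·cosφ2·sin²(Δλ/2)=0.4709471935; c=2·atan2(√a, √(1-a))=1.512657967; dist=6371·c=9637.144 ≈ 9637.1 km; running total=9637.1 km
Leg 1 bearing: y=sinΔλ·cosφ2=0.49085048, x=cosφ1·sinφ2-sinφ1·cosφ2·cosΔλ=-0.86930406; θ=atan2(y, x)=150.5489° ≈ 150.5°
Leg 2: φ1=-0.5259428, φ2=-0.3604890, Δφ=0.1654537, Δλ=-1.5607066 rad; a=sin²(Δφ/2)+cosφ1·cosφ2·sin²(Δλ/2)=0.4073767044; c=2·atan2(√a, √(1-a))=1.384473536; dist=6371·c=8820.481 ≈ 8820.5 km; running total=18457.6 km
Leg 2 bearing: y=sinΔλ·cosφ2=-0.93567681, x=cosφ1·sinφ2-sinφ1·cosφ2·cosΔλ=-0.30032084; θ=atan2(y, x)=-107.7949° <0 so +360° → 252.2051° ≈ 252.2°
Leg 3: φ1=-0.3604890, φ2=-0.0790896, Δφ=0.2813994, Δλ=0.6821235 rad; a=sin²(Δφ/2)+cosφ1·cosφ2·sin²(Δλ/2)=0.1240297262; c=2·atan2(√a, √(1-a))=0.719795515; dist=6371·c=4585.817 ≈ 4585.8 km; running total=23043.4 km
Leg 3 bearing: y=sinΔλ·cosφ2=0.62847208, x=cosφ1·sinφ2-sinφ1·cosφ2·cosΔλ=0.19901824; θ=atan2(y, x)=72.4286° ≈ 72.4°
Leg 4: φ1=-0.0790896, φ2=0.0719337, Δφ=0.1510233, Δλ=2.5090277 rad; a=sin²(Δφ/2)+cosφ1·cosφ2·sin²(Δλ/2)=0.9037958922; c=2·atan2(√a, √(1-a))=2.510853441; dist=6371·c=15996.647 ≈ 15996.6 km; running total=39040.0 km
Leg 4 bearing: y=sinΔλ·cosφ2=0.58968639, x=cosφ1·sinφ2-sinφ1·cosφ2·cosΔλ=0.00809148; θ=atan2(y, x)=89.2139° ≈ 89.2°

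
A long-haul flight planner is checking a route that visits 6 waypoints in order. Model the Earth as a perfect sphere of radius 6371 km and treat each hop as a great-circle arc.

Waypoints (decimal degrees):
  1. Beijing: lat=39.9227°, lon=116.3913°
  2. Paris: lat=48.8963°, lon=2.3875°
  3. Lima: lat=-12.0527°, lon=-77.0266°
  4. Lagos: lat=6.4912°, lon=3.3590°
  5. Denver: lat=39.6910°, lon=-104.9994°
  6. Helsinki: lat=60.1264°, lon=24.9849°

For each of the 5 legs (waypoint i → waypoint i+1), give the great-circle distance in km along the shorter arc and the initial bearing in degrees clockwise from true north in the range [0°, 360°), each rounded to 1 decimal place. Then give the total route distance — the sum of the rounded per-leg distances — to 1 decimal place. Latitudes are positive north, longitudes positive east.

Leg 1: dist=8209.6 km, bearing=321.3°
Leg 2: dist=10257.5 km, bearing=254.2°
Leg 3: dist=9121.1 km, bearing=81.6°
Leg 4: dist=11086.9 km, bearing=312.2°
Leg 5: dist=8016.2 km, bearing=23.6°
Total: 46691.3 km

Leg 1: φ1=0.6967826, φ2=0.8534014, Δφ=0.1566189, Δλ=-1.9897417 rad; a=sin²(Δφ/2)+cosφ1·cosφ2·sin²(Δλ/2)=0.3607632932; c=2·atan2(√a, √(1-a))=1.288592044; dist=6371·c=8209.620 ≈ 8209.6 km; running total=8209.6 km
Leg 1 bearing: y=sinΔλ·cosφ2=-0.60056889, x=cosφ1·sinφ2-sinφ1·cosφ2·cosΔλ=0.74951289; θ=atan2(y, x)=-38.7045° <0 so +360° → 321.2955° ≈ 321.3°
Leg 2: φ1=0.8534014, φ2=-0.2103593, Δφ=-1.0637607, Δλ=-1.3860375 rad; a=sin²(Δφ/2)+cosφ1·cosφ2·sin²(Δλ/2)=0.5196155319; c=2·atan2(√a, √(1-a))=1.610037461; dist=6371·c=10257.549 ≈ 10257.5 km; running total=18467.1 km
Leg 2 bearing: y=sinΔλ·cosφ2=-0.96131172, x=cosφ1·sinφ2-sinφ1·cosφ2·cosΔλ=-0.27265492; θ=atan2(y, x)=-105.8348° <0 so +360° → 254.1652° ≈ 254.2°
Leg 3: φ1=-0.2103593, φ2=0.1132928, Δφ=0.3236521, Δλ=1.4029934 rad; a=sin²(Δφ/2)+cosφ1·cosφ2·sin²(Δλ/2)=0.4306592587; c=2·atan2(√a, √(1-a))=1.431666419; dist=6371·c=9121.147 ≈ 9121.1 km; running total=27588.2 km
Leg 3 bearing: y=sinΔλ·cosφ2=0.97963337, x=cosφ1·sinφ2-sinφ1·cosφ2·cosΔλ=0.14520988; θ=atan2(y, x)=81.5685° ≈ 81.6°
Leg 4: φ1=0.1132928, φ2=0.6927386, Δφ=0.5794458, Δλ=-1.8912109 rad; a=sin²(Δφ/2)+cosφ1·cosφ2·sin²(Δλ/2)=0.5843042712; c=2·atan2(√a, √(1-a))=1.740214157; dist=6371·c=11086.904 ≈ 11086.9 km; running total=38675.1 km
Leg 4 bearing: y=sinΔλ·cosφ2=-0.73033614, x=cosφ1·sinφ2-sinφ1·cosφ2·cosΔλ=0.66195187; θ=atan2(y, x)=-47.8119° <0 so +360° → 312.1881° ≈ 312.2°
Leg 5: φ1=0.6927386, φ2=1.0494036, Δφ=0.3566650, Δλ=2.2686540 rad; a=sin²(Δφ/2)+cosφ1·cosφ2·sin²(Δλ/2)=0.3462494179; c=2·atan2(√a, √(1-a))=1.258230488; dist=6371·c=8016.186 ≈ 8016.2 km; running total=46691.3 km
Leg 5 bearing: y=sinΔλ·cosφ2=0.38164545, x=cosφ1·sinφ2-sinφ1·cosφ2·cosΔλ=0.87165921; θ=atan2(y, x)=23.6456° ≈ 23.6°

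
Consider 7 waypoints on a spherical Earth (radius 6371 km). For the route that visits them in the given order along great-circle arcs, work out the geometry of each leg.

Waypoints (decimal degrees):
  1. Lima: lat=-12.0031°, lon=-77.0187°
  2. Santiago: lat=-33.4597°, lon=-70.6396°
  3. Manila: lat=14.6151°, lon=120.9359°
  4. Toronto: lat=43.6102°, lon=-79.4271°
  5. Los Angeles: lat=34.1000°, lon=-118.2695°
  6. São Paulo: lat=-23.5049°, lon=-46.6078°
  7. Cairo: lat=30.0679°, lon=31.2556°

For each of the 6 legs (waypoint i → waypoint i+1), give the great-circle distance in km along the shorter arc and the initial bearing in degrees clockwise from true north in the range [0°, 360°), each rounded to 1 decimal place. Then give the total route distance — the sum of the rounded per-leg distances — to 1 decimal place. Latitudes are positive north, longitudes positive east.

Leg 1: dist=2472.4 km, bearing=165.8°
Leg 2: dist=17616.8 km, bearing=211.9°
Leg 3: dist=13217.5 km, bearing=16.7°
Leg 4: dist=3490.0 km, bearing=265.7°
Leg 5: dist=9910.0 km, bearing=119.5°
Leg 6: dist=10217.6 km, bearing=57.8°
Total: 56924.3 km

Leg 1: φ1=-0.2094936, φ2=-0.5839819, Δφ=-0.3744883, Δλ=0.1113363 rad; a=sin²(Δφ/2)+cosφ1·cosφ2·sin²(Δλ/2)=0.0371787723; c=2·atan2(√a, √(1-a))=0.388066419; dist=6371·c=2472.371 ≈ 2472.4 km; running total=2472.4 km
Leg 1 bearing: y=sinΔλ·cosφ2=0.09269318, x=cosφ1·sinφ2-sinφ1·cosφ2·cosΔλ=-0.36687057; θ=atan2(y, x)=165.8205° ≈ 165.8°
Leg 2: φ1=-0.5839819, φ2=0.2550816, Δφ=0.8390635, Δλ=3.3436232 rad; a=sin²(Δφ/2)+cosφ1·cosφ2·sin²(Δλ/2)=0.9649894919; c=2·atan2(√a, √(1-a))=2.765151997; dist=6371·c=17616.783 ≈ 17616.8 km; running total=20089.2 km
Leg 2 bearing: y=sinΔλ·cosφ2=-0.19416625, x=cosφ1·sinφ2-sinφ1·cosφ2·cosΔλ=-0.31215150; θ=atan2(y, x)=-148.1173° <0 so +360° → 211.8827° ≈ 211.9°
Leg 3: φ1=0.2550816, φ2=0.7611416, Δφ=0.5060600, Δλ=-3.4969940 rad; a=sin²(Δφ/2)+cosφ1·cosφ2·sin²(Δλ/2)=0.7413982432; c=2·atan2(√a, √(1-a))=2.074641550; dist=6371·c=13217.541 ≈ 13217.5 km; running total=33306.7 km
Leg 3 bearing: y=sinΔλ·cosφ2=0.25194497, x=cosφ1·sinφ2-sinφ1·cosφ2·cosΔλ=0.83870810; θ=atan2(y, x)=16.7201° ≈ 16.7°
Leg 4: φ1=0.7611416, φ2=0.5951573, Δφ=-0.1659843, Δλ=-0.6779278 rad; a=sin²(Δφ/2)+cosφ1·cosφ2·sin²(Δλ/2)=0.0731606284; c=2·atan2(√a, √(1-a))=0.547787763; dist=6371·c=3489.956 ≈ 3490.0 km; running total=36796.7 km
Leg 4 bearing: y=sinΔλ·cosφ2=-0.51934318, x=cosφ1·sinφ2-sinφ1·cosφ2·cosΔλ=-0.03892636; θ=atan2(y, x)=-94.2865° <0 so +360° → 265.7135° ≈ 265.7°
Leg 5: φ1=0.5951573, φ2=-0.4102379, Δφ=-1.0053952, Δλ=1.2507326 rad; a=sin²(Δφ/2)+cosφ1·cosφ2·sin²(Δλ/2)=0.4923426563; c=2·atan2(√a, √(1-a))=1.555481041; dist=6371·c=9909.970 ≈ 9910.0 km; running total=46706.7 km
Leg 5 bearing: y=sinΔλ·cosφ2=0.87045515, x=cosφ1·sinφ2-sinφ1·cosφ2·cosΔλ=-0.49200945; θ=atan2(y, x)=119.4765° ≈ 119.5°
Leg 6: φ1=-0.4102379, φ2=0.5247839, Δφ=0.9350217, Δλ=1.3589727 rad; a=sin²(Δφ/2)+cosφ1·cosφ2·sin²(Δλ/2)=0.5164844867; c=2·atan2(√a, √(1-a))=1.603771276; dist=6371·c=10217.627 ≈ 10217.6 km; running total=56924.3 km
Leg 6 bearing: y=sinΔλ·cosφ2=0.84608910, x=cosφ1·sinφ2-sinφ1·cosφ2·cosΔλ=0.53202095; θ=atan2(y, x)=57.8383° ≈ 57.8°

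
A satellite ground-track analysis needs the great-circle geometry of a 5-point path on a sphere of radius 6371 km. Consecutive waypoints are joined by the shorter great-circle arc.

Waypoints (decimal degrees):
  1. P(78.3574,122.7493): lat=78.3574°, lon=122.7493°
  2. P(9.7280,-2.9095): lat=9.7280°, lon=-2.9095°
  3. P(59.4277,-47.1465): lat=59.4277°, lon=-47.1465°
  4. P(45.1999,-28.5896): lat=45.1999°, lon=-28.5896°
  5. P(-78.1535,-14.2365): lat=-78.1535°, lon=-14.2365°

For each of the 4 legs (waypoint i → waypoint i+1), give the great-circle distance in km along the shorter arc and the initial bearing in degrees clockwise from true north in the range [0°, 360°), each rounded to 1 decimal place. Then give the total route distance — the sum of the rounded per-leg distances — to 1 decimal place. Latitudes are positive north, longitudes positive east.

Leg 1: dist=9691.8 km, bearing=306.7°
Leg 2: dist=6637.4 km, bearing=335.7°
Leg 3: dist=2009.0 km, bearing=133.7°
Leg 4: dist=13750.8 km, bearing=176.5°
Total: 32089.0 km

Leg 1: φ1=1.3675946, φ2=0.1697856, Δφ=-1.1978090, Δλ=-2.1931598 rad; a=sin²(Δφ/2)+cosφ1·cosφ2·sin²(Δλ/2)=0.4752290905; c=2·atan2(√a, √(1-a))=1.521234219; dist=6371·c=9691.783 ≈ 9691.8 km; running total=9691.8 km
Leg 1 bearing: y=sinΔλ·cosφ2=-0.80081996, x=cosφ1·sinφ2-sinφ1·cosφ2·cosΔλ=0.59685258; θ=atan2(y, x)=-53.3028° <0 so +360° → 306.6972° ≈ 306.7°
Leg 2: φ1=0.1697856, φ2=1.0372090, Δφ=0.8674234, Δλ=-0.7720813 rad; a=sin²(Δφ/2)+cosφ1·cosφ2·sin²(Δλ/2)=0.2476740123; c=2·atan2(√a, √(1-a))=1.041817531; dist=6371·c=6637.419 ≈ 6637.4 km; running total=16329.2 km
Leg 2 bearing: y=sinΔλ·cosφ2=-0.35483116, x=cosφ1·sinφ2-sinφ1·cosφ2·cosΔλ=0.78703318; θ=atan2(y, x)=-24.2681° <0 so +360° → 335.7319° ≈ 335.7°
Leg 3: φ1=1.0372090, φ2=0.7888871, Δφ=-0.2483220, Δλ=0.3238790 rad; a=sin²(Δφ/2)+cosφ1·cosφ2·sin²(Δλ/2)=0.0246537263; c=2·atan2(√a, √(1-a))=0.315334967; dist=6371·c=2008.999 ≈ 2009.0 km; running total=18338.2 km
Leg 3 bearing: y=sinΔλ·cosφ2=0.22424761, x=cosφ1·sinφ2-sinφ1·cosφ2·cosΔλ=-0.21423513; θ=atan2(y, x)=133.6919° ≈ 133.7°
Leg 4: φ1=0.7888871, φ2=-1.3640359, Δφ=-2.1529230, Δλ=0.2505089 rad; a=sin²(Δφ/2)+cosφ1·cosφ2·sin²(Δλ/2)=0.7771583782; c=2·atan2(√a, √(1-a))=2.158338164; dist=6371·c=13750.772 ≈ 13750.8 km; running total=32089.0 km
Leg 4 bearing: y=sinΔλ·cosφ2=0.05089087, x=cosφ1·sinφ2-sinφ1·cosφ2·cosΔλ=-0.83074849; θ=atan2(y, x)=176.4945° ≈ 176.5°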